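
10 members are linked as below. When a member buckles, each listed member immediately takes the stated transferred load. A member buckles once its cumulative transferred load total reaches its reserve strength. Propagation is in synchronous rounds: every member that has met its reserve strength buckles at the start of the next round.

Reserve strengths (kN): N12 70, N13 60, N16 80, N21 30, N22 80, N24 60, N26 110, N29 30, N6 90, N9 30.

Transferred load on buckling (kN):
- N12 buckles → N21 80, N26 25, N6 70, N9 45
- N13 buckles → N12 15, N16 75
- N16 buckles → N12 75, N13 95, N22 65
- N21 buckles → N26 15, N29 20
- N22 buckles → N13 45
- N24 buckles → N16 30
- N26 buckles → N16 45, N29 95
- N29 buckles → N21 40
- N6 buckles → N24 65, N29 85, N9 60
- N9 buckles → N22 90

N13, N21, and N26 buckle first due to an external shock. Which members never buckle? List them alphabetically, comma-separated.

N24, N6

Round 1 — N13, N21, N26 buckle (initial).
  N12: +15 → 15 < 70
  N16: +75+45 → 120 ≥ 80
  N29: +20+95 → 115 ≥ 30
Round 2 — N16, N29 buckle.
  N12: +75 → 90 ≥ 70
  N22: +65 → 65 < 80
Round 3 — N12 buckles.
  N6: +70 → 70 < 90
  N9: +45 → 45 ≥ 30
Round 4 — N9 buckles.
  N22: +90 → 155 ≥ 80
Round 5 — N22 buckles.
No further bucklings.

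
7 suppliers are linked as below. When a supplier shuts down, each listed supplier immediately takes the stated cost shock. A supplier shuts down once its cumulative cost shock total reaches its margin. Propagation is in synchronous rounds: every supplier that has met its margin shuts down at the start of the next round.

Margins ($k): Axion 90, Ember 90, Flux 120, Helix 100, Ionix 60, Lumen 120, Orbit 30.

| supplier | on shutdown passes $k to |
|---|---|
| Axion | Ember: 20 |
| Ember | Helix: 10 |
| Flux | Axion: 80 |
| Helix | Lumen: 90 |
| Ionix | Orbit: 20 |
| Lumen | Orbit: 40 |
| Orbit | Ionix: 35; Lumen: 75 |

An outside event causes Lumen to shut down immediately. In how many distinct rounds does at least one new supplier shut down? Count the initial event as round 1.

2

Round 1 — Lumen shuts down (initial).
  Orbit: +40 → 40 ≥ 30
Round 2 — Orbit shuts down.
  Ionix: +35 → 35 < 60
No further shutdowns.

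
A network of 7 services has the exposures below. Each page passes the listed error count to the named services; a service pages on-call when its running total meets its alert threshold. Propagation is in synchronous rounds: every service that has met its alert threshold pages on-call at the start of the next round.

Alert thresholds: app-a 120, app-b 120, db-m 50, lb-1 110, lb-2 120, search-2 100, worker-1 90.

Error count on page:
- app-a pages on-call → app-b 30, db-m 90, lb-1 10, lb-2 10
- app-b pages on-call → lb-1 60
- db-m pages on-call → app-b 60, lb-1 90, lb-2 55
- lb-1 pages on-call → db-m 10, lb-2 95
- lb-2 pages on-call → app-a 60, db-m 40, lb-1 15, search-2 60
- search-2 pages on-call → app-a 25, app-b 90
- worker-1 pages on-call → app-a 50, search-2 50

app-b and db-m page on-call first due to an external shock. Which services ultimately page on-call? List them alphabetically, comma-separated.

app-b, db-m, lb-1, lb-2

Round 1 — app-b, db-m page on-call (initial).
  lb-1: +60+90 → 150 ≥ 110
  lb-2: +55 → 55 < 120
Round 2 — lb-1 pages on-call.
  lb-2: +95 → 150 ≥ 120
Round 3 — lb-2 pages on-call.
  app-a: +60 → 60 < 120
  search-2: +60 → 60 < 100
No further pages.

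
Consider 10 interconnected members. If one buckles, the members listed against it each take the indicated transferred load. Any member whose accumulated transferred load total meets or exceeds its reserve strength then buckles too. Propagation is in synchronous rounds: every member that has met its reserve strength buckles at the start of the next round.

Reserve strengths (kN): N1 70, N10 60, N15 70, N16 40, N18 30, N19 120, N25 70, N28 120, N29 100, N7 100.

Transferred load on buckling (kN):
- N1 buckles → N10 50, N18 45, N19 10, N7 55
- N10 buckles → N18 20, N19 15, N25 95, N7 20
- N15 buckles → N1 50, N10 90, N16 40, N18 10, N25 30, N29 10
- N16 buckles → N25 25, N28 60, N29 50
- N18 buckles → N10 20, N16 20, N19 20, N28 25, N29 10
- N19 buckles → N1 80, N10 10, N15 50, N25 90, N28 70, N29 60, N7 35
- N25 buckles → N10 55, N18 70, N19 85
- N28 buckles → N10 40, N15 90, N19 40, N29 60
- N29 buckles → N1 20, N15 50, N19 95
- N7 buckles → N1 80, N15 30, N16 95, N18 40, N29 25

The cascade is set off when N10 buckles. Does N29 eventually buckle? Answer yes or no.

yes

Round 1 — N10 buckles (initial).
  N18: +20 → 20 < 30
  N19: +15 → 15 < 120
  N25: +95 → 95 ≥ 70
  N7: +20 → 20 < 100
Round 2 — N25 buckles.
  N18: +70 → 90 ≥ 30
  N19: +85 → 100 < 120
Round 3 — N18 buckles.
  N16: +20 → 20 < 40
  N19: +20 → 120 ≥ 120
  N28: +25 → 25 < 120
  N29: +10 → 10 < 100
Round 4 — N19 buckles.
  N1: +80 → 80 ≥ 70
  N15: +50 → 50 < 70
  N28: +70 → 95 < 120
  N29: +60 → 70 < 100
  N7: +35 → 55 < 100
Round 5 — N1 buckles.
  N7: +55 → 110 ≥ 100
Round 6 — N7 buckles.
  N15: +30 → 80 ≥ 70
  N16: +95 → 115 ≥ 40
  N29: +25 → 95 < 100
Round 7 — N15, N16 buckle.
  N28: +60 → 155 ≥ 120
  N29: +10+50 → 155 ≥ 100
Round 8 — N28, N29 buckle.
No further bucklings.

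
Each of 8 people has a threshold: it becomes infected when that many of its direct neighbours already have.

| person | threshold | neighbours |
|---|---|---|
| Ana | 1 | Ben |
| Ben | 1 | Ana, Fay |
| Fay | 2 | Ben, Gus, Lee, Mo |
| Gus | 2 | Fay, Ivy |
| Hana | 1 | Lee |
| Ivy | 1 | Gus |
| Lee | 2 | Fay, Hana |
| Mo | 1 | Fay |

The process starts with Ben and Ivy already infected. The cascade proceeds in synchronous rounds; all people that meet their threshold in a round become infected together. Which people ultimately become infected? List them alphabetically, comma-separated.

Ana, Ben, Ivy

Round 1 — Ben, Ivy become infected (initial).
Round 2 — checking thresholds:
  Ana: 1 of 1 neighbours ≥ 1, becomes infected.
  Fay: 1 of 4 neighbours < 2, below threshold.
  Gus: 1 of 2 neighbours < 2, below threshold.
Round 3 — no new infections; cascade stops.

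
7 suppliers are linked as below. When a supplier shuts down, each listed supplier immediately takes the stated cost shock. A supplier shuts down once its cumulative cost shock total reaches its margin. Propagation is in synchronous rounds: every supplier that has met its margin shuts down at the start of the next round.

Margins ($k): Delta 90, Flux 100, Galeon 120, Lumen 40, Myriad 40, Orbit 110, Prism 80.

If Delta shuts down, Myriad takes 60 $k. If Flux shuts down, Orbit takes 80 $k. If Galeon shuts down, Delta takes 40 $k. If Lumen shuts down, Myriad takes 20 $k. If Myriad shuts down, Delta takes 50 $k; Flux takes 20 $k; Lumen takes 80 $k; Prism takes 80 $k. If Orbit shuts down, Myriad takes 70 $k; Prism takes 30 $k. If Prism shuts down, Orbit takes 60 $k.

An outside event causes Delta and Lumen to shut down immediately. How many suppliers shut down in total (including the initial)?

Round 1 — Delta, Lumen shut down (initial).
  Myriad: +60+20 → 80 ≥ 40
Round 2 — Myriad shuts down.
  Flux: +20 → 20 < 100
  Prism: +80 → 80 ≥ 80
Round 3 — Prism shuts down.
  Orbit: +60 → 60 < 110
No further shutdowns.

4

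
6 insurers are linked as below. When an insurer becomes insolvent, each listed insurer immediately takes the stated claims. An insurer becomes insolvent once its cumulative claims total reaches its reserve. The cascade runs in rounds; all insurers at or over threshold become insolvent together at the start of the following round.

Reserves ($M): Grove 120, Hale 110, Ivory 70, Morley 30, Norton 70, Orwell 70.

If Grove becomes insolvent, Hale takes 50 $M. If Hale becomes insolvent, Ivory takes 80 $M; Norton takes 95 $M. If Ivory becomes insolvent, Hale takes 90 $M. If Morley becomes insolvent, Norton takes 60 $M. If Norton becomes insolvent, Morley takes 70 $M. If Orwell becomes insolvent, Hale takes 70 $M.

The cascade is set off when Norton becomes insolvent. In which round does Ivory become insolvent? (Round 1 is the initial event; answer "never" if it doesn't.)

Round 1 — Norton becomes insolvent (initial).
  Morley: +70 → 70 ≥ 30
Round 2 — Morley becomes insolvent.
No further insolvencies.

never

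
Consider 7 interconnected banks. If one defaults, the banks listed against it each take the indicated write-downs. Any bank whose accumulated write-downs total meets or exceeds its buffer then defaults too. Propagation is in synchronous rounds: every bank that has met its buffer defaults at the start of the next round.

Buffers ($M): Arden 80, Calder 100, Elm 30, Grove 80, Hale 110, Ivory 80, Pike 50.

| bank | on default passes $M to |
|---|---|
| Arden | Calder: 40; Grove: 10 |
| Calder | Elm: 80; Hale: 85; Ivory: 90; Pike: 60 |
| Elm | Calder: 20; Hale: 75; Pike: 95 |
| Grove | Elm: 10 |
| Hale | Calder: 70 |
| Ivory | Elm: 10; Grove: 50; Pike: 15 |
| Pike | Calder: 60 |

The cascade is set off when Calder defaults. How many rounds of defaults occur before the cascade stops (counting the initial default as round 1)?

3

Round 1 — Calder defaults (initial).
  Elm: +80 → 80 ≥ 30
  Hale: +85 → 85 < 110
  Ivory: +90 → 90 ≥ 80
  Pike: +60 → 60 ≥ 50
Round 2 — Elm, Ivory, Pike default.
  Grove: +50 → 50 < 80
  Hale: +75 → 160 ≥ 110
Round 3 — Hale defaults.
No further defaults.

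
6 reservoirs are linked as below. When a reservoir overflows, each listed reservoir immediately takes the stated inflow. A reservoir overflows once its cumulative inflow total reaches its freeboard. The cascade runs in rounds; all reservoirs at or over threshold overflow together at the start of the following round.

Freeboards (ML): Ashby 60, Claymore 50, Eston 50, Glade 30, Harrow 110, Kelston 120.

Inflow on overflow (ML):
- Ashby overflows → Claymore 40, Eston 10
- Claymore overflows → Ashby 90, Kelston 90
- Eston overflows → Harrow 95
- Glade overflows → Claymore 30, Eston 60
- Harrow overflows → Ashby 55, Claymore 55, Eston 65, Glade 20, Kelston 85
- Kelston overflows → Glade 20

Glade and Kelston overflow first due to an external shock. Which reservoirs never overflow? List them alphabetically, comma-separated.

Round 1 — Glade, Kelston overflow (initial).
  Claymore: +30 → 30 < 50
  Eston: +60 → 60 ≥ 50
Round 2 — Eston overflows.
  Harrow: +95 → 95 < 110
No further overflows.

Ashby, Claymore, Harrow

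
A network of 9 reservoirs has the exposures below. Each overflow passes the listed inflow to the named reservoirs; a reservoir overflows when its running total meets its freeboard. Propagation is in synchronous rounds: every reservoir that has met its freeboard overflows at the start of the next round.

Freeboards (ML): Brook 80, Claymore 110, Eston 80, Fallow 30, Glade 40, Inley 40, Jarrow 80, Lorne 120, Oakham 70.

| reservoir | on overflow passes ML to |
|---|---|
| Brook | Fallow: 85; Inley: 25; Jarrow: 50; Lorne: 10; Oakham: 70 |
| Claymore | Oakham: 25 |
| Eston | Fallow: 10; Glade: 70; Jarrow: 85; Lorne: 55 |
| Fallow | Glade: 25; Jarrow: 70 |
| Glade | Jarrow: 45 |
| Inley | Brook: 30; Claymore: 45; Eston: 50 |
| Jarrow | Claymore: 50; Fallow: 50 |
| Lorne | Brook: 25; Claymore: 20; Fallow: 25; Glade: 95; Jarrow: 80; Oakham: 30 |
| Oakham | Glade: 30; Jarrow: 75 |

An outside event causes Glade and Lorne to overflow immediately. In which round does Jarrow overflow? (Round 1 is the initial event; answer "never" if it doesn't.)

2

Round 1 — Glade, Lorne overflow (initial).
  Brook: +25 → 25 < 80
  Claymore: +20 → 20 < 110
  Fallow: +25 → 25 < 30
  Jarrow: +45+80 → 125 ≥ 80
  Oakham: +30 → 30 < 70
Round 2 — Jarrow overflows.
  Claymore: +50 → 70 < 110
  Fallow: +50 → 75 ≥ 30
Round 3 — Fallow overflows.
No further overflows.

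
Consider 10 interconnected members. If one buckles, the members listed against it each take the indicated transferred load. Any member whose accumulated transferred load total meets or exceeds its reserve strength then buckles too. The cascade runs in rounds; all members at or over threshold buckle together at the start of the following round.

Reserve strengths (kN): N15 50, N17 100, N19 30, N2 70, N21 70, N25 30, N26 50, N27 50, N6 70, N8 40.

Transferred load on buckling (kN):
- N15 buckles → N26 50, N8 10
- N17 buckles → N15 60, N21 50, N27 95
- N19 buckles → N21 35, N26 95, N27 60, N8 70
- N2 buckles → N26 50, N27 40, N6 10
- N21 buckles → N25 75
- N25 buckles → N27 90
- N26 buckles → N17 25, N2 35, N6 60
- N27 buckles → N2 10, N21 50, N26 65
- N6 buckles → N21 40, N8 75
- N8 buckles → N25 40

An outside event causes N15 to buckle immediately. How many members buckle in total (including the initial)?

2

Round 1 — N15 buckles (initial).
  N26: +50 → 50 ≥ 50
  N8: +10 → 10 < 40
Round 2 — N26 buckles.
  N17: +25 → 25 < 100
  N2: +35 → 35 < 70
  N6: +60 → 60 < 70
No further bucklings.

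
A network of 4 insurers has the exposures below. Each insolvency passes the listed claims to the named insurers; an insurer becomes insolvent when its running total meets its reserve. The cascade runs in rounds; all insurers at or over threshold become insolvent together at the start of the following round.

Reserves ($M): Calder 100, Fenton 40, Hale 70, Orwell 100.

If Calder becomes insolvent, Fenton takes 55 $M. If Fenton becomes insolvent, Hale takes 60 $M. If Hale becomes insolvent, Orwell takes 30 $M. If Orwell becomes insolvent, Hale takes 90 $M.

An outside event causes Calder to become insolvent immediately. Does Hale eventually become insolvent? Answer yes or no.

no

Round 1 — Calder becomes insolvent (initial).
  Fenton: +55 → 55 ≥ 40
Round 2 — Fenton becomes insolvent.
  Hale: +60 → 60 < 70
No further insolvencies.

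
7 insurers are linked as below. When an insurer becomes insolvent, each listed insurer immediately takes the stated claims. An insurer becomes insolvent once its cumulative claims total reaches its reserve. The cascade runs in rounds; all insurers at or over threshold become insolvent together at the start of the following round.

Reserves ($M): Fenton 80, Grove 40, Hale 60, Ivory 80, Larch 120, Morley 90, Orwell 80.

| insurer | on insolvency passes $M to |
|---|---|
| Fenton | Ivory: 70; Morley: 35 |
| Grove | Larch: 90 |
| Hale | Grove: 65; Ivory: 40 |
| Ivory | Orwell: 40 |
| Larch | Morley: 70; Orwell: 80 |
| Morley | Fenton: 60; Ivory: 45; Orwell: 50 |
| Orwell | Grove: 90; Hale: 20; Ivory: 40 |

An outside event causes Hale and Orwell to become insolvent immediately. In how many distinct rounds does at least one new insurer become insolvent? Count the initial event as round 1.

2

Round 1 — Hale, Orwell become insolvent (initial).
  Grove: +65+90 → 155 ≥ 40
  Ivory: +40+40 → 80 ≥ 80
Round 2 — Grove, Ivory become insolvent.
  Larch: +90 → 90 < 120
No further insolvencies.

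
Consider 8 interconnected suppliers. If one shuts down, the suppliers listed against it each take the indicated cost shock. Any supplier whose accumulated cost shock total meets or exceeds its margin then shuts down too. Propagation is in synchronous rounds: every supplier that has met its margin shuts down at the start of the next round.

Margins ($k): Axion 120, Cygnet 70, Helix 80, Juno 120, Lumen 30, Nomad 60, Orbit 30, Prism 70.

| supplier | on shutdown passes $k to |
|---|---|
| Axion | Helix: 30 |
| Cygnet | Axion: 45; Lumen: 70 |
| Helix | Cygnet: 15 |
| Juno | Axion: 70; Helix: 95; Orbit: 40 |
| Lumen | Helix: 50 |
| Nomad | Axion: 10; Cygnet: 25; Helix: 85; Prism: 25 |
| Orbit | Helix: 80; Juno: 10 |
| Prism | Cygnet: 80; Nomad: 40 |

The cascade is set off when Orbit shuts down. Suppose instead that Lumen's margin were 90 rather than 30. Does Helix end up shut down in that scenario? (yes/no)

yes

With Lumen's margin at 90:
Round 1 — Orbit shuts down (initial).
  Helix: +80 → 80 ≥ 80
  Juno: +10 → 10 < 120
Round 2 — Helix shuts down.
  Cygnet: +15 → 15 < 70
No further shutdowns.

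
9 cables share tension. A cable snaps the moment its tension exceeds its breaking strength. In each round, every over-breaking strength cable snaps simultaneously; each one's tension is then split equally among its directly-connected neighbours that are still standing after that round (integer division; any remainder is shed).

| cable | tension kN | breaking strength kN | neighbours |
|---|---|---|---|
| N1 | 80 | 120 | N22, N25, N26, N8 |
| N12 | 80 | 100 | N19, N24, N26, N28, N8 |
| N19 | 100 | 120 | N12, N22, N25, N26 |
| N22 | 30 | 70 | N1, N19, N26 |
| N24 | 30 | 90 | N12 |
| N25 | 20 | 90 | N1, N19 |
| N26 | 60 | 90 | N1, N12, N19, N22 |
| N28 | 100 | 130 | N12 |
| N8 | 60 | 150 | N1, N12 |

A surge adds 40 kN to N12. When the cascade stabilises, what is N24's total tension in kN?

54

Round 1 — N12 at 120 > 100. N12 snaps.
  N12 sheds 120 kN to N19, N24, N26, N28, N8: 24 each.
    N19: 100+24 = 124 > 120
    N24: 30+24 = 54 ≤ 90
    N26: 60+24 = 84 ≤ 90
    N28: 100+24 = 124 ≤ 130
    N8: 60+24 = 84 ≤ 150
Round 2 — N19 snaps.
  N19 sheds 124 kN to N22, N25, N26: 41 each (1 lost).
    N22: 30+41 = 71 > 70
    N25: 20+41 = 61 ≤ 90
    N26: 84+41 = 125 > 90
Round 3 — N22, N26 snap.
  N22 sheds 71 kN to N1: 71 each.
    N1: 80+71 = 151 > 120
  N26 sheds 125 kN to N1: 125 each.
    N1: 151+125 = 276 > 120
Round 4 — N1 snaps.
  N1 sheds 276 kN to N25, N8: 138 each.
    N25: 61+138 = 199 > 90
    N8: 84+138 = 222 > 150
Round 5 — N25, N8 snap.
  N25 sheds 199 kN: no online neighbours, lost.
  N8 sheds 222 kN: no online neighbours, lost.
No further breaks.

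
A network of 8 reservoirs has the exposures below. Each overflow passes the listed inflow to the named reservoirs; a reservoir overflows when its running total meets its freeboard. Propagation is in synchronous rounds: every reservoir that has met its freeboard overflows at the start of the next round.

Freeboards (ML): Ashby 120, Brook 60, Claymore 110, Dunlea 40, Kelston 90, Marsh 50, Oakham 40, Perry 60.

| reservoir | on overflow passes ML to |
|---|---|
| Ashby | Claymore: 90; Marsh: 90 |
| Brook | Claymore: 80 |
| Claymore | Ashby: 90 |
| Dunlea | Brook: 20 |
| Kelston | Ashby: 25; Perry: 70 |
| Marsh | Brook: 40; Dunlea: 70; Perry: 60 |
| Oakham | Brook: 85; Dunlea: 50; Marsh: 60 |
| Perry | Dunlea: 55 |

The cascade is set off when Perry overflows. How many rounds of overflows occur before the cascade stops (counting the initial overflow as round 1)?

Round 1 — Perry overflows (initial).
  Dunlea: +55 → 55 ≥ 40
Round 2 — Dunlea overflows.
  Brook: +20 → 20 < 60
No further overflows.

2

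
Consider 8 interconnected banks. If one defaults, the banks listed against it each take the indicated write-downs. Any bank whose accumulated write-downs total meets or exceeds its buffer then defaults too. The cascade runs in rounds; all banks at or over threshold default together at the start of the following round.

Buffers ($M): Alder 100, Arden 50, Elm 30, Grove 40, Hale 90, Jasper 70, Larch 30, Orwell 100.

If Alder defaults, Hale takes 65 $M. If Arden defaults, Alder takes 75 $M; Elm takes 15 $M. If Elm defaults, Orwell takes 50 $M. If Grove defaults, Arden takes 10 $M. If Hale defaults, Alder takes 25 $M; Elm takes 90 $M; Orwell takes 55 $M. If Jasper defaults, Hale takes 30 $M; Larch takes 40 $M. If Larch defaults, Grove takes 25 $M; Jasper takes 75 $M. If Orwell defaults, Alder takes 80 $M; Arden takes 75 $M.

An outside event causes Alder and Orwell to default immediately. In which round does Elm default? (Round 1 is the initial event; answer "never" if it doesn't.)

Round 1 — Alder, Orwell default (initial).
  Arden: +75 → 75 ≥ 50
  Hale: +65 → 65 < 90
Round 2 — Arden defaults.
  Elm: +15 → 15 < 30
No further defaults.

never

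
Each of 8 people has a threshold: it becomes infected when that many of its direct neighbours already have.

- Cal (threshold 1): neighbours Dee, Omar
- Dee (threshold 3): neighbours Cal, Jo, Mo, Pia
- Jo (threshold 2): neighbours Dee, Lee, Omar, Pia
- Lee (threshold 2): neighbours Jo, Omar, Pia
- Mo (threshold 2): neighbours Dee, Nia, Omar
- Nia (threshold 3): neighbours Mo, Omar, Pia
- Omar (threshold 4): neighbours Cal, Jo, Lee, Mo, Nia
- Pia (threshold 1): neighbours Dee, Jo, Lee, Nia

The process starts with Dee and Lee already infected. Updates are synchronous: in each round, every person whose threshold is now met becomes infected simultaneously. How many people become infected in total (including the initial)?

Round 1 — Dee, Lee become infected (initial).
Round 2 — checking thresholds:
  Cal: 1 of 2 neighbours ≥ 1, becomes infected.
  Jo: 2 of 4 neighbours ≥ 2, becomes infected.
  Mo: 1 of 3 neighbours < 2, not yet.
  Omar: 1 of 5 neighbours < 4, not yet.
  Pia: 2 of 4 neighbours ≥ 1, becomes infected.
Round 3 — no new infections; cascade stops.

5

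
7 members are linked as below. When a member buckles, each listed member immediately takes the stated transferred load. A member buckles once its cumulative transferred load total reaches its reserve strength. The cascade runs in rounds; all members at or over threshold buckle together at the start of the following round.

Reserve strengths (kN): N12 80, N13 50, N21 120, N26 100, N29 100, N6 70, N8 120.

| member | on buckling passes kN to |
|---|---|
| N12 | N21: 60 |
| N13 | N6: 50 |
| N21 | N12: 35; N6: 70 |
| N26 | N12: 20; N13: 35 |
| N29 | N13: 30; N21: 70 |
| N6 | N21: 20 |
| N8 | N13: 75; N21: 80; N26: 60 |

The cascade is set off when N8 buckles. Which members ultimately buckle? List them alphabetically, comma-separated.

Round 1 — N8 buckles (initial).
  N13: +75 → 75 ≥ 50
  N21: +80 → 80 < 120
  N26: +60 → 60 < 100
Round 2 — N13 buckles.
  N6: +50 → 50 < 70
No further bucklings.

N13, N8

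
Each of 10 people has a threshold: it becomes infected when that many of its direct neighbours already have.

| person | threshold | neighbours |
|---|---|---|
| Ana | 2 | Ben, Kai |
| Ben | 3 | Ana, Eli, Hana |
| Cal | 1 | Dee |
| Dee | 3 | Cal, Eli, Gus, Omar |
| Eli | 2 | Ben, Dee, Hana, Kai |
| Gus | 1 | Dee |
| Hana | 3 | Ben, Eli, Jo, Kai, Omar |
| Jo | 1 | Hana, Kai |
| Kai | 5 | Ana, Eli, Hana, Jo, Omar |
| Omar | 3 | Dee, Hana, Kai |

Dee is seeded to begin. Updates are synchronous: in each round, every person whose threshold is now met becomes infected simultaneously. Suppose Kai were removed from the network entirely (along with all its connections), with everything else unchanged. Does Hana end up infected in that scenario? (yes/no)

With Kai removed:
Round 1 — Dee becomes infected (initial).
Round 2 — checking thresholds:
  Cal: 1 of 1 neighbours ≥ 1, becomes infected.
  Eli: 1 of 3 neighbours < 2, below threshold.
  Gus: 1 of 1 neighbours ≥ 1, becomes infected.
  Omar: 1 of 2 neighbours < 3, below threshold.
Round 3 — no new infections; cascade stops.

no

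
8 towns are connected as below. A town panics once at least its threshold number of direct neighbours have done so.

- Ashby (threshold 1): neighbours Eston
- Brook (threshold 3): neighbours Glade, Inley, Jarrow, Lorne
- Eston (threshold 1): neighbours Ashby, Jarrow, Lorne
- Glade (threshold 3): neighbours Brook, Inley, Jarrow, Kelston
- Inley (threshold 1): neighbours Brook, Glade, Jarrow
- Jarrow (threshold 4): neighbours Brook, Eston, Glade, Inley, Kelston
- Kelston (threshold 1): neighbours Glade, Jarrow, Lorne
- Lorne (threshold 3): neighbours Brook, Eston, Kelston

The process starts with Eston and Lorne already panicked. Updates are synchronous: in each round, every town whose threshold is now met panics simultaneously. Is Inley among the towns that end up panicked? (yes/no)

no

Round 1 — Eston, Lorne panic (initial).
Round 2 — checking thresholds:
  Ashby: 1 of 1 neighbours ≥ 1, panics.
  Brook: 1 of 4 neighbours < 3, below threshold.
  Jarrow: 1 of 5 neighbours < 4, below threshold.
  Kelston: 1 of 3 neighbours ≥ 1, panics.
Round 3 — no new panics; cascade stops.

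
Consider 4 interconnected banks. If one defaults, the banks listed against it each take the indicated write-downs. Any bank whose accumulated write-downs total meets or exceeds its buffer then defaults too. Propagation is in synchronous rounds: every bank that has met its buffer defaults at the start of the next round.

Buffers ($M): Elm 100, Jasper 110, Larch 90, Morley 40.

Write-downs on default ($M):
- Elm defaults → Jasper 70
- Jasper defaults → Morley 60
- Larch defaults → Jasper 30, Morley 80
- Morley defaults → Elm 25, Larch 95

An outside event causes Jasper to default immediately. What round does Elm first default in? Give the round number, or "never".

never

Round 1 — Jasper defaults (initial).
  Morley: +60 → 60 ≥ 40
Round 2 — Morley defaults.
  Elm: +25 → 25 < 100
  Larch: +95 → 95 ≥ 90
Round 3 — Larch defaults.
No further defaults.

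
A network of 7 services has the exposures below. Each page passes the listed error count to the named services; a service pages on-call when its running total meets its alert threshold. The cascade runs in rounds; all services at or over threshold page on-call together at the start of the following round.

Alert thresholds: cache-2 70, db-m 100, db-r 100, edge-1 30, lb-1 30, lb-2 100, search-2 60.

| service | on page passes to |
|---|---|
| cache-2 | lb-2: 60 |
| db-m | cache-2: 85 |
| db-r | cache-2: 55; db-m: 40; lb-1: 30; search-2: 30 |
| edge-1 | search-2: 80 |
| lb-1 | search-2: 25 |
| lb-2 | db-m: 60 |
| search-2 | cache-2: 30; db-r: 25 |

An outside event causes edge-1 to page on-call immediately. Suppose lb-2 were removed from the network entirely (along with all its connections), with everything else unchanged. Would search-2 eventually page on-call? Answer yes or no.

yes

With lb-2 removed:
Round 1 — edge-1 pages on-call (initial).
  search-2: +80 → 80 ≥ 60
Round 2 — search-2 pages on-call.
  cache-2: +30 → 30 < 70
  db-r: +25 → 25 < 100
No further pages.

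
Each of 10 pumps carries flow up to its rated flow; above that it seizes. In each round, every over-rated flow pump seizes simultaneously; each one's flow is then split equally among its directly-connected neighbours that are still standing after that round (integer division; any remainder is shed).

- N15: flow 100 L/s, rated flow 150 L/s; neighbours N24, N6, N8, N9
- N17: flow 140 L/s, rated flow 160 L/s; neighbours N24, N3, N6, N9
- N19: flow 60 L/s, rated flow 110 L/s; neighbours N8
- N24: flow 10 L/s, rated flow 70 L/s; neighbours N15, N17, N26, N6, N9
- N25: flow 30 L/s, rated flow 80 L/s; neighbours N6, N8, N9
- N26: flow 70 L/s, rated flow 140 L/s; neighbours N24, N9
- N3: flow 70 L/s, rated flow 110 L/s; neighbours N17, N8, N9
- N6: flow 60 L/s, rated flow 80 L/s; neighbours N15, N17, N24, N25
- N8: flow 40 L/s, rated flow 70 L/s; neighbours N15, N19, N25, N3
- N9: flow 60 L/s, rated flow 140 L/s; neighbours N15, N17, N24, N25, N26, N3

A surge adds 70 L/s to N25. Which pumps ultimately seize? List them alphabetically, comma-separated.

N15, N17, N24, N25, N26, N3, N6, N8, N9

Round 1 — N25 at 100 > 80. N25 seizes.
  N25 sheds 100 L/s to N6, N8, N9: 33 each (1 lost).
    N6: 60+33 = 93 > 80
    N8: 40+33 = 73 > 70
    N9: 60+33 = 93 ≤ 140
Round 2 — N6, N8 seize.
  N6 sheds 93 L/s to N15, N17, N24: 31 each.
    N15: 100+31 = 131 ≤ 150
    N17: 140+31 = 171 > 160
    N24: 10+31 = 41 ≤ 70
  N8 sheds 73 L/s to N15, N19, N3: 24 each (1 lost).
    N15: 131+24 = 155 > 150
    N19: 60+24 = 84 ≤ 110
    N3: 70+24 = 94 ≤ 110
Round 3 — N15, N17 seize.
  N15 sheds 155 L/s to N24, N9: 77 each (1 lost).
    N24: 41+77 = 118 > 70
    N9: 93+77 = 170 > 140
  N17 sheds 171 L/s to N24, N3, N9: 57 each.
    N24: 118+57 = 175 > 70
    N3: 94+57 = 151 > 110
    N9: 170+57 = 227 > 140
Round 4 — N24, N3, N9 seize.
  N24 sheds 175 L/s to N26: 175 each.
    N26: 70+175 = 245 > 140
  N3 sheds 151 L/s: no online neighbours, lost.
  N9 sheds 227 L/s to N26: 227 each.
    N26: 245+227 = 472 > 140
Round 5 — N26 seizes.
  N26 sheds 472 L/s: no online neighbours, lost.
No further seizures.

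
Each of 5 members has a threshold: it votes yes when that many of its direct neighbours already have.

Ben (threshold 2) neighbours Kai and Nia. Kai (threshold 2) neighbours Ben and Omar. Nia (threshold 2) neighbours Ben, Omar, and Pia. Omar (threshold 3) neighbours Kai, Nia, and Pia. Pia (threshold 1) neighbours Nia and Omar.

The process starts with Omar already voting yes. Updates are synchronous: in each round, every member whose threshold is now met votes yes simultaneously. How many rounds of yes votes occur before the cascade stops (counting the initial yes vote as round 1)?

3

Round 1 — Omar votes yes (initial).
Round 2 — checking thresholds:
  Kai: 1 of 2 neighbours < 2, not yet.
  Nia: 1 of 3 neighbours < 2, not yet.
  Pia: 1 of 2 neighbours ≥ 1, votes yes.
Round 3 — checking thresholds:
  Kai: 1 of 2 neighbours < 2, not yet.
  Nia: 2 of 3 neighbours ≥ 2, votes yes.
Round 4 — no new yes votes; cascade stops.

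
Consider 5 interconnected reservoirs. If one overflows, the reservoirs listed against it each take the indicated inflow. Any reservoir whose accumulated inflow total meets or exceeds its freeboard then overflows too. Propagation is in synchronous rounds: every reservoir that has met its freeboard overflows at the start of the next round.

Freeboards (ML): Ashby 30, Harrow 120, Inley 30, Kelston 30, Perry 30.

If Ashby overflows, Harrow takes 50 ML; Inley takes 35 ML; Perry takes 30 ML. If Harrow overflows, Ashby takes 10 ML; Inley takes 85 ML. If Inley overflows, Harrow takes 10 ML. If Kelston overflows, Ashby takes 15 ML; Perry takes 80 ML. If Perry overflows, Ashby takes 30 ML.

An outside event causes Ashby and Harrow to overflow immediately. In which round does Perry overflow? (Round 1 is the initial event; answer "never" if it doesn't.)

Round 1 — Ashby, Harrow overflow (initial).
  Inley: +35+85 → 120 ≥ 30
  Perry: +30 → 30 ≥ 30
Round 2 — Inley, Perry overflow.
No further overflows.

2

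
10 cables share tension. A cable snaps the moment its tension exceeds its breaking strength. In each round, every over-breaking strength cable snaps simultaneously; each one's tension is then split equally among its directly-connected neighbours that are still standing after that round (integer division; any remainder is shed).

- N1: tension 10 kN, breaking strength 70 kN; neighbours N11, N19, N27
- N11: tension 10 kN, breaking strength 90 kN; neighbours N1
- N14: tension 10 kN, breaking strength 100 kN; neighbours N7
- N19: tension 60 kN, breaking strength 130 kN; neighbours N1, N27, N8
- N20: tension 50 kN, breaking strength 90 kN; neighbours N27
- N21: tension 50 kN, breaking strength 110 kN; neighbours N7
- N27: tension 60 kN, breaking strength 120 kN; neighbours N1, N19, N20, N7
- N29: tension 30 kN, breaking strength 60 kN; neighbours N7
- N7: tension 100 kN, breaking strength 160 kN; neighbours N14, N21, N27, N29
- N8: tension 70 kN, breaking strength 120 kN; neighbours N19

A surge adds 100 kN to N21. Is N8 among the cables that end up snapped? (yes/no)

Round 1 — N21 at 150 > 110. N21 snaps.
  N21 sheds 150 kN to N7: 150 each.
    N7: 100+150 = 250 > 160
Round 2 — N7 snaps.
  N7 sheds 250 kN to N14, N27, N29: 83 each (1 lost).
    N14: 10+83 = 93 ≤ 100
    N27: 60+83 = 143 > 120
    N29: 30+83 = 113 > 60
Round 3 — N27, N29 snap.
  N27 sheds 143 kN to N1, N19, N20: 47 each (2 lost).
    N1: 10+47 = 57 ≤ 70
    N19: 60+47 = 107 ≤ 130
    N20: 50+47 = 97 > 90
  N29 sheds 113 kN: no online neighbours, lost.
Round 4 — N20 snaps.
  N20 sheds 97 kN: no online neighbours, lost.
No further breaks.

no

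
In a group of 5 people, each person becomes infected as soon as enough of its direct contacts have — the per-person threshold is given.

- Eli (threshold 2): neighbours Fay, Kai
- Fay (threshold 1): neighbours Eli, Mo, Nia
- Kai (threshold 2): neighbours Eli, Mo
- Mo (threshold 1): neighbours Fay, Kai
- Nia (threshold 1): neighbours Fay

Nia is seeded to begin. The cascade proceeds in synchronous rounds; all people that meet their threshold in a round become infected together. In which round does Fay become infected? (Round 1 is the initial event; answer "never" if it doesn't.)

2

Round 1 — Nia becomes infected (initial).
Round 2 — checking thresholds:
  Fay: 1 of 3 neighbours ≥ 1, becomes infected.
Round 3 — checking thresholds:
  Eli: 1 of 2 neighbours < 2, below threshold.
  Mo: 1 of 2 neighbours ≥ 1, becomes infected.
Round 4 — no new infections; cascade stops.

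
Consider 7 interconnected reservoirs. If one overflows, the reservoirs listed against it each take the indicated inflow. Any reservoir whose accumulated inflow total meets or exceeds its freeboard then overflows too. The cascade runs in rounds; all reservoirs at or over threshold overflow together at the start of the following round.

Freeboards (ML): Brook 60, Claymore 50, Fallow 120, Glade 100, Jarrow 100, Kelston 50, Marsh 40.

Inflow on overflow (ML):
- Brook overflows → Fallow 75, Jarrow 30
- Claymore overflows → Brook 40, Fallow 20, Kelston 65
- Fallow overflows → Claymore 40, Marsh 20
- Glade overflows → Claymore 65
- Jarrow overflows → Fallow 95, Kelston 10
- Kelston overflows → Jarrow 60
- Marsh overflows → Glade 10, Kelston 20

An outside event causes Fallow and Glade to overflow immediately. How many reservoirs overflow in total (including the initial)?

4

Round 1 — Fallow, Glade overflow (initial).
  Claymore: +40+65 → 105 ≥ 50
  Marsh: +20 → 20 < 40
Round 2 — Claymore overflows.
  Brook: +40 → 40 < 60
  Kelston: +65 → 65 ≥ 50
Round 3 — Kelston overflows.
  Jarrow: +60 → 60 < 100
No further overflows.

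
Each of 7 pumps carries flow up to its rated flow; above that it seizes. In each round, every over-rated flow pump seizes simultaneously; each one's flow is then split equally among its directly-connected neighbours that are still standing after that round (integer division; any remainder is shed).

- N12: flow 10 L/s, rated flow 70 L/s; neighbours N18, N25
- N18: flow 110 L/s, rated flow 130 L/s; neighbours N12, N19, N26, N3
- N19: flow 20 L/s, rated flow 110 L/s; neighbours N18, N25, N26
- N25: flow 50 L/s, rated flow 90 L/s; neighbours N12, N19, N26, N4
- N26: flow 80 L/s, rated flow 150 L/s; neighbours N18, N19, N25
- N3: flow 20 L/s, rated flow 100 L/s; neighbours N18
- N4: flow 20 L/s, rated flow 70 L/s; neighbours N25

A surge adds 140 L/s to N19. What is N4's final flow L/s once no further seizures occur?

54

Round 1 — N19 at 160 > 110. N19 seizes.
  N19 sheds 160 L/s to N18, N25, N26: 53 each (1 lost).
    N18: 110+53 = 163 > 130
    N25: 50+53 = 103 > 90
    N26: 80+53 = 133 ≤ 150
Round 2 — N18, N25 seize.
  N18 sheds 163 L/s to N12, N26, N3: 54 each (1 lost).
    N12: 10+54 = 64 ≤ 70
    N26: 133+54 = 187 > 150
    N3: 20+54 = 74 ≤ 100
  N25 sheds 103 L/s to N12, N26, N4: 34 each (1 lost).
    N12: 64+34 = 98 > 70
    N26: 187+34 = 221 > 150
    N4: 20+34 = 54 ≤ 70
Round 3 — N12, N26 seize.
  N12 sheds 98 L/s: no online neighbours, lost.
  N26 sheds 221 L/s: no online neighbours, lost.
No further seizures.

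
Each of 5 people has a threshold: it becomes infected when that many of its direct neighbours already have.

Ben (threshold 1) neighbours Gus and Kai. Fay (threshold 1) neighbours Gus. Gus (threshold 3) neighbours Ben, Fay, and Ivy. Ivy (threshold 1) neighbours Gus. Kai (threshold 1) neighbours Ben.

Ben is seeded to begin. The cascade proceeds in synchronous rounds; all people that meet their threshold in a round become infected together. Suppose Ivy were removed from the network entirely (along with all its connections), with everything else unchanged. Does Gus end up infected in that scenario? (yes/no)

no

With Ivy removed:
Round 1 — Ben becomes infected (initial).
Round 2 — checking thresholds:
  Gus: 1 of 2 neighbours < 3, not yet.
  Kai: 1 of 1 neighbours ≥ 1, becomes infected.
Round 3 — no new infections; cascade stops.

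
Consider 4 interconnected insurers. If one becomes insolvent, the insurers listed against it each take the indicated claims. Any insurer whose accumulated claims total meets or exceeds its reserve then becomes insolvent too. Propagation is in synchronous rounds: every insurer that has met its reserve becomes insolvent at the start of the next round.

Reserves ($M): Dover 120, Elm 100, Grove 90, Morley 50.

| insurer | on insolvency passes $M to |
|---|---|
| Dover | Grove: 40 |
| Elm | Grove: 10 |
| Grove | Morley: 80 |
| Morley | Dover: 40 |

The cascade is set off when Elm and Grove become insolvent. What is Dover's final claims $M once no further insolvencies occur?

40

Round 1 — Elm, Grove become insolvent (initial).
  Morley: +80 → 80 ≥ 50
Round 2 — Morley becomes insolvent.
  Dover: +40 → 40 < 120
No further insolvencies.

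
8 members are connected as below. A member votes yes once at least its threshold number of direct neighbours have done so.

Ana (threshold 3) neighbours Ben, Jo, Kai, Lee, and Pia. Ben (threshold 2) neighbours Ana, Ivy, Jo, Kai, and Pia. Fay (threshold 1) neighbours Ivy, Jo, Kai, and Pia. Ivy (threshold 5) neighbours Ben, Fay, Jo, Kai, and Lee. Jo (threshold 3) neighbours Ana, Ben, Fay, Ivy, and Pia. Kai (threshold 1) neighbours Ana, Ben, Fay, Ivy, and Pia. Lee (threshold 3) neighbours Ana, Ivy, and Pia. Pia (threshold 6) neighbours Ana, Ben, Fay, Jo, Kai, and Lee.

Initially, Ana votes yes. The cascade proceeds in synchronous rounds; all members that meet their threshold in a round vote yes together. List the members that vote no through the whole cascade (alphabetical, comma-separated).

Ivy, Lee, Pia

Round 1 — Ana votes yes (initial).
Round 2 — checking thresholds:
  Ben: 1 of 5 neighbours < 2, holds.
  Jo: 1 of 5 neighbours < 3, holds.
  Kai: 1 of 5 neighbours ≥ 1, votes yes.
  Lee: 1 of 3 neighbours < 3, holds.
  Pia: 1 of 6 neighbours < 6, holds.
Round 3 — checking thresholds:
  Ben: 2 of 5 neighbours ≥ 2, votes yes.
  Fay: 1 of 4 neighbours ≥ 1, votes yes.
  Ivy: 1 of 5 neighbours < 5, holds.
  Jo: 1 of 5 neighbours < 3, holds.
  Lee: 1 of 3 neighbours < 3, holds.
  Pia: 2 of 6 neighbours < 6, holds.
Round 4 — checking thresholds:
  Ivy: 3 of 5 neighbours < 5, holds.
  Jo: 3 of 5 neighbours ≥ 3, votes yes.
  Lee: 1 of 3 neighbours < 3, holds.
  Pia: 4 of 6 neighbours < 6, holds.
Round 5 — no new yes votes; cascade stops.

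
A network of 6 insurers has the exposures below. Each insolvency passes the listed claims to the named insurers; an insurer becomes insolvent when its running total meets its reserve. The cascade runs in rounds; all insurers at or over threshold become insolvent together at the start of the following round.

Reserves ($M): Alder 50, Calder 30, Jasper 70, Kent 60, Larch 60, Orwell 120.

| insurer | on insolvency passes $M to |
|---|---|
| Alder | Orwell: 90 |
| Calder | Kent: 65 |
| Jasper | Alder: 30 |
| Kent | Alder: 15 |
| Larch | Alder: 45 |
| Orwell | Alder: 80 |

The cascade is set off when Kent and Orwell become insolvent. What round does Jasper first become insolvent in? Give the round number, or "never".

Round 1 — Kent, Orwell become insolvent (initial).
  Alder: +15+80 → 95 ≥ 50
Round 2 — Alder becomes insolvent.
No further insolvencies.

never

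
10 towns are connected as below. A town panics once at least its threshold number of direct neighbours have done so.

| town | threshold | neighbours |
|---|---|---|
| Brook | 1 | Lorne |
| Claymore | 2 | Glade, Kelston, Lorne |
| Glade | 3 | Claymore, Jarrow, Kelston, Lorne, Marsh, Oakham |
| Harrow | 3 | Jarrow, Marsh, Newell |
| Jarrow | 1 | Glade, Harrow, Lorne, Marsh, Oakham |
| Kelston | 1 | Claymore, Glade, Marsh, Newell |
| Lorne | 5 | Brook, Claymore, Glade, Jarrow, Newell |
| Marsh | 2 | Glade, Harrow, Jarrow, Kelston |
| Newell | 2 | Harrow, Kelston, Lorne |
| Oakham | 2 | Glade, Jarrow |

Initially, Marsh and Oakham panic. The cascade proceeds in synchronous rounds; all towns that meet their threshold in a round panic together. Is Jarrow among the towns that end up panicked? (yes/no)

Round 1 — Marsh, Oakham panic (initial).
Round 2 — checking thresholds:
  Glade: 2 of 6 neighbours < 3, below threshold.
  Harrow: 1 of 3 neighbours < 3, below threshold.
  Jarrow: 2 of 5 neighbours ≥ 1, panics.
  Kelston: 1 of 4 neighbours ≥ 1, panics.
Round 3 — checking thresholds:
  Claymore: 1 of 3 neighbours < 2, below threshold.
  Glade: 4 of 6 neighbours ≥ 3, panics.
  Harrow: 2 of 3 neighbours < 3, below threshold.
  Lorne: 1 of 5 neighbours < 5, below threshold.
  Newell: 1 of 3 neighbours < 2, below threshold.
Round 4 — checking thresholds:
  Claymore: 2 of 3 neighbours ≥ 2, panics.
  Harrow: 2 of 3 neighbours < 3, below threshold.
  Lorne: 2 of 5 neighbours < 5, below threshold.
  Newell: 1 of 3 neighbours < 2, below threshold.
Round 5 — no new panics; cascade stops.

yes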